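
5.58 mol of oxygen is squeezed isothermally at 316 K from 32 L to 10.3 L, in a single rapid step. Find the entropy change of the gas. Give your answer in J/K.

Entropy is a state function, so ΔS_gas depends only on the end states.
For an isothermal ideal gas ΔS_gas = nR ln(V₂/V₁) = 5.58 × 8.314 × ln(10.3/32) = -52.6 J/K.

ΔS_gas = -52.6 J/K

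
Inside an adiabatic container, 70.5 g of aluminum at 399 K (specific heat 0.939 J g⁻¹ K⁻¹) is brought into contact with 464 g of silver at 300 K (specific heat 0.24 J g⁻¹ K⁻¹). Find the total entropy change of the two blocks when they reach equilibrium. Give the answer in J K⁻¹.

ΔS_total = 1.72 J/K

Energy balance: T_f = (m₁c₁T₁ + m₂c₂T₂)/(m₁c₁ + m₂c₂) = 336.91 K.
ΔS₁ = m₁c₁ ln(T_f/T₁) = 66.1995 × ln(336.91/399) = -11.2 J/K.
ΔS₂ = m₂c₂ ln(T_f/T₂) = 111.36 × ln(336.91/300) = 12.92 J/K.
ΔS_total = -11.2 + 12.92 = 1.72 J/K.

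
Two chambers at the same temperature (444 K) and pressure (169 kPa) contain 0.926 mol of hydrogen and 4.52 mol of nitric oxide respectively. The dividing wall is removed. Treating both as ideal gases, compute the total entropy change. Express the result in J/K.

Mole fractions: x_A = 0.926/5.45 = 0.17, x_B = 0.83.
ΔS_mix = −R(n_A ln x_A + n_B ln x_B) = −8.314 × (0.926 ln 0.17 + 4.52 ln 0.83) = 20.6 J/K.

ΔS_mix = 20.6 J/K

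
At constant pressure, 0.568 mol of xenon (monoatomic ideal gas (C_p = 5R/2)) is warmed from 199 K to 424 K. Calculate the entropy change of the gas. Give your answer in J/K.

At constant pressure, ΔS = nC_p ln(T₂/T₁) with C_p = 5R/2 = 20.79 J mol⁻¹ K⁻¹.
ΔS = 0.568 × 20.79 × ln(424/199) = 8.93 J/K.

ΔS = 8.93 J/K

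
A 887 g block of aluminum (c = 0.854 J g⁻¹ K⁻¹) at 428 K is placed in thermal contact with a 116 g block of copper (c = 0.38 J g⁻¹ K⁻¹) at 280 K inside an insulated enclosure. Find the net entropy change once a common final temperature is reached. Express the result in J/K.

Energy balance: T_f = (m₁c₁T₁ + m₂c₂T₂)/(m₁c₁ + m₂c₂) = 419.86 K.
ΔS₁ = m₁c₁ ln(T_f/T₁) = 757.498 × ln(419.86/428) = -14.54 J/K.
ΔS₂ = m₂c₂ ln(T_f/T₂) = 44.08 × ln(419.86/280) = 17.86 J/K.
ΔS_total = -14.54 + 17.86 = 3.32 J/K.

ΔS_total = 3.32 J/K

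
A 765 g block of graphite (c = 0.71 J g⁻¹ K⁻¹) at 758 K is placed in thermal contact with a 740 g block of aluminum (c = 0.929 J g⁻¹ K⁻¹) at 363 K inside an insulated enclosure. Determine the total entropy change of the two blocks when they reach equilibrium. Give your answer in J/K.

Energy balance: T_f = (m₁c₁T₁ + m₂c₂T₂)/(m₁c₁ + m₂c₂) = 537.34 K.
ΔS₁ = m₁c₁ ln(T_f/T₁) = 543.15 × ln(537.34/758) = -186.87 J/K.
ΔS₂ = m₂c₂ ln(T_f/T₂) = 687.46 × ln(537.34/363) = 269.64 J/K.
ΔS_total = -186.87 + 269.64 = 82.8 J/K.

ΔS_total = 82.8 J/K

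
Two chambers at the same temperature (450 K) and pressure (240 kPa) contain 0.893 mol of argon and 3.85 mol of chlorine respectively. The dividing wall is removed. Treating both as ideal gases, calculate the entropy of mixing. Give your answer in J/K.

ΔS_mix = 19.1 J/K

Mole fractions: x_A = 0.893/4.74 = 0.188, x_B = 0.812.
ΔS_mix = −R(n_A ln x_A + n_B ln x_B) = −8.314 × (0.893 ln 0.188 + 3.85 ln 0.812) = 19.1 J/K.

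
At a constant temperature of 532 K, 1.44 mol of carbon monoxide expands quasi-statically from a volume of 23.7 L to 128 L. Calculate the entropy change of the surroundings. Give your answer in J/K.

For an isothermal ideal gas ΔS_gas = nR ln(V₂/V₁) = 1.44 × 8.314 × ln(128/23.7) = 20.2 J/K.
The process is reversible, so ΔS_surr = −ΔS_gas = -20.2 J/K and ΔS_universe = 0.

ΔS_surr = -20.2 J/K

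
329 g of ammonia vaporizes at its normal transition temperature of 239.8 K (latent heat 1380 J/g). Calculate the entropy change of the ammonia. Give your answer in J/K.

ΔS = 1890 J/K

Heat absorbed by the substance: Q = mL = 329 × 1380 = 454020 J.
At constant T, ΔS = Q_rev/T = 454020 / 239.8 = 1890 J/K.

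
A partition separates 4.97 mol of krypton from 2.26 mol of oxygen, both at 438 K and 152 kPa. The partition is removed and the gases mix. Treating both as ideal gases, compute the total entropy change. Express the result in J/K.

ΔS_mix = 37.3 J/K

Mole fractions: x_A = 4.97/7.23 = 0.687, x_B = 0.313.
ΔS_mix = −R(n_A ln x_A + n_B ln x_B) = −8.314 × (4.97 ln 0.687 + 2.26 ln 0.313) = 37.3 J/K.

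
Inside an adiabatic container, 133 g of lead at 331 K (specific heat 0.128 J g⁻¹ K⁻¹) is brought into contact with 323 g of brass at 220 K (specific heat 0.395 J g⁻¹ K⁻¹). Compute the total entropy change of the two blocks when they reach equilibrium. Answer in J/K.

Energy balance: T_f = (m₁c₁T₁ + m₂c₂T₂)/(m₁c₁ + m₂c₂) = 233.07 K.
ΔS₁ = m₁c₁ ln(T_f/T₁) = 17.024 × ln(233.07/331) = -5.972 J/K.
ΔS₂ = m₂c₂ ln(T_f/T₂) = 127.585 × ln(233.07/220) = 7.362 J/K.
ΔS_total = -5.972 + 7.362 = 1.39 J/K.

ΔS_total = 1.39 J/K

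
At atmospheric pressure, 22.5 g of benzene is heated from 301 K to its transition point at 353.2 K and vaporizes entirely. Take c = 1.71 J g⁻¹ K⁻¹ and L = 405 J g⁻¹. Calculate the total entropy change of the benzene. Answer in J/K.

ΔS = 32 J/K

Warming step: ΔS₁ = m c ln(T_tr/T_i) = 22.5 × 1.71 × ln(353.2/301) = 6.153 J/K.
Phase change: ΔS₂ = +mL/T_tr = 22.5 × 405 / 353.2 = 25.8 J/K.
ΔS_total = (6.153) + (25.8) = 32 J/K.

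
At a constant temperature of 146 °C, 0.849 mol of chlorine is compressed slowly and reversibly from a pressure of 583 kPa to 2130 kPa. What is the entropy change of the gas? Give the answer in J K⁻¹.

For an isothermal ideal gas ΔS_gas = nR ln(P₁/P₂) = 0.849 × 8.314 × ln(583/2130) = -9.15 J/K.

ΔS_gas = -9.15 J/K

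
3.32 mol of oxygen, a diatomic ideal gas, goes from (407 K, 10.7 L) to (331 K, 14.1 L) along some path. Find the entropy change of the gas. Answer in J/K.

ΔS = -6.65 J/K

Entropy is a state function: ΔS = nC_V ln(T₂/T₁) + nR ln(V₂/V₁), with C_V = 5R/2 = 20.79 J mol⁻¹ K⁻¹ for a diatomic ideal gas.
ΔS = 3.32 × [20.79 × ln(331/407) + 8.314 × ln(14.1/10.7)] = -6.65 J/K.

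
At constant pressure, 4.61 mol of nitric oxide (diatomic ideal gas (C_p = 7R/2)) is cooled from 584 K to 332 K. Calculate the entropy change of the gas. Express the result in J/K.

ΔS = -75.8 J/K

At constant pressure, ΔS = nC_p ln(T₂/T₁) with C_p = 7R/2 = 29.1 J mol⁻¹ K⁻¹.
ΔS = 4.61 × 29.1 × ln(332/584) = -75.8 J/K.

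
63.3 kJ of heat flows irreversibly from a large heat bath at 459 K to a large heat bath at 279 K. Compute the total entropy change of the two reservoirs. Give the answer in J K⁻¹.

ΔS_total = 89 J/K

ΔS_hot = −Q/T_H = −63300/459 = -137.9 J/K and ΔS_cold = +Q/T_C = 63300/279 = 226.9 J/K.
ΔS_total = -137.9 + 226.9 = 89 J/K, positive as the second law requires.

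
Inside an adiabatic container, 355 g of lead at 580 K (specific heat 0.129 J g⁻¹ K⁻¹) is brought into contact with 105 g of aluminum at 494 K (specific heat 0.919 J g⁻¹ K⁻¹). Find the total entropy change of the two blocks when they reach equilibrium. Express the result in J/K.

ΔS_total = 0.407 J/K

Energy balance: T_f = (m₁c₁T₁ + m₂c₂T₂)/(m₁c₁ + m₂c₂) = 521.68 K.
ΔS₁ = m₁c₁ ln(T_f/T₁) = 45.795 × ln(521.68/580) = -4.8532 J/K.
ΔS₂ = m₂c₂ ln(T_f/T₂) = 96.495 × ln(521.68/494) = 5.2605 J/K.
ΔS_total = -4.8532 + 5.2605 = 0.407 J/K.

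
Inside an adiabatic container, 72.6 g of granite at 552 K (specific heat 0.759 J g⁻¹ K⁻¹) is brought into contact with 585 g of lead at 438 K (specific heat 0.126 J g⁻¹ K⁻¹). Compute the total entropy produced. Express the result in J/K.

Energy balance: T_f = (m₁c₁T₁ + m₂c₂T₂)/(m₁c₁ + m₂c₂) = 486.77 K.
ΔS₁ = m₁c₁ ln(T_f/T₁) = 55.1034 × ln(486.77/552) = -6.93 J/K.
ΔS₂ = m₂c₂ ln(T_f/T₂) = 73.71 × ln(486.77/438) = 7.781 J/K.
ΔS_total = -6.93 + 7.781 = 0.851 J/K.

ΔS_total = 0.851 J/K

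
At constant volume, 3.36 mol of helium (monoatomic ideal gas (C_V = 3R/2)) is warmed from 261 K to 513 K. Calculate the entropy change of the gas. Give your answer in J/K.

At constant volume, ΔS = nC_V ln(T₂/T₁) with C_V = 3R/2 = 12.47 J mol⁻¹ K⁻¹.
ΔS = 3.36 × 12.47 × ln(513/261) = 28.3 J/K.

ΔS = 28.3 J/K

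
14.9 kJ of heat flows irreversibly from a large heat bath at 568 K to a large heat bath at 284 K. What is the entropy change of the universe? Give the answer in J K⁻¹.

ΔS_total = 26.2 J/K

ΔS_hot = −Q/T_H = −14900/568 = -26.23 J/K and ΔS_cold = +Q/T_C = 14900/284 = 52.46 J/K.
ΔS_total = -26.23 + 52.46 = 26.2 J/K, positive as the second law requires.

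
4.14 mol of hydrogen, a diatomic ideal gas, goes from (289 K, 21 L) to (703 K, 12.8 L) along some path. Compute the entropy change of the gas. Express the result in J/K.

ΔS = 59.5 J/K

Entropy is a state function: ΔS = nC_V ln(T₂/T₁) + nR ln(V₂/V₁), with C_V = 5R/2 = 20.79 J mol⁻¹ K⁻¹ for a diatomic ideal gas.
ΔS = 4.14 × [20.79 × ln(703/289) + 8.314 × ln(12.8/21)] = 59.5 J/K.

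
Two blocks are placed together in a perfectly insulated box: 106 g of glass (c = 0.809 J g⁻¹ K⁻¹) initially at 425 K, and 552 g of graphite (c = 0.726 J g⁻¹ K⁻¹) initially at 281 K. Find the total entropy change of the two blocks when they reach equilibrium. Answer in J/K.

ΔS_total = 6.59 J/K

Energy balance: T_f = (m₁c₁T₁ + m₂c₂T₂)/(m₁c₁ + m₂c₂) = 306.38 K.
ΔS₁ = m₁c₁ ln(T_f/T₁) = 85.754 × ln(306.38/425) = -28.064 J/K.
ΔS₂ = m₂c₂ ln(T_f/T₂) = 400.752 × ln(306.38/281) = 34.656 J/K.
ΔS_total = -28.064 + 34.656 = 6.59 J/K.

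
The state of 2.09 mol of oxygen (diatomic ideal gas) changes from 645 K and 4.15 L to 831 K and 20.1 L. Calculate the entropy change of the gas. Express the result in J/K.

Entropy is a state function: ΔS = nC_V ln(T₂/T₁) + nR ln(V₂/V₁), with C_V = 5R/2 = 20.79 J mol⁻¹ K⁻¹ for a diatomic ideal gas.
ΔS = 2.09 × [20.79 × ln(831/645) + 8.314 × ln(20.1/4.15)] = 38.4 J/K.

ΔS = 38.4 J/K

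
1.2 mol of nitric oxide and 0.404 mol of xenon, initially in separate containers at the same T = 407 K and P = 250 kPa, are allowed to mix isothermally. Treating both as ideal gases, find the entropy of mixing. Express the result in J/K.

ΔS_mix = 7.53 J/K

Mole fractions: x_A = 1.2/1.6 = 0.748, x_B = 0.252.
ΔS_mix = −R(n_A ln x_A + n_B ln x_B) = −8.314 × (1.2 ln 0.748 + 0.404 ln 0.252) = 7.53 J/K.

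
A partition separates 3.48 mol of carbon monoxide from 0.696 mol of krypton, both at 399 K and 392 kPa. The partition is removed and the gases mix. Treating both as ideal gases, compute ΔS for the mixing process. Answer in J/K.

ΔS_mix = 15.6 J/K

Mole fractions: x_A = 3.48/4.18 = 0.833, x_B = 0.167.
ΔS_mix = −R(n_A ln x_A + n_B ln x_B) = −8.314 × (3.48 ln 0.833 + 0.696 ln 0.167) = 15.6 J/K.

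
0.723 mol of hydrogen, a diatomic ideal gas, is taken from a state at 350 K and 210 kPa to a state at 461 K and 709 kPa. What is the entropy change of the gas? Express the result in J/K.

ΔS = nC_p ln(T₂/T₁) − nR ln(P₂/P₁), with C_p = 7R/2 = 29.1 J mol⁻¹ K⁻¹ for a diatomic ideal gas.
ΔS = 0.723 × [29.1 × ln(461/350) − 8.314 × ln(709/210)] = -1.52 J/K.

ΔS = -1.52 J/K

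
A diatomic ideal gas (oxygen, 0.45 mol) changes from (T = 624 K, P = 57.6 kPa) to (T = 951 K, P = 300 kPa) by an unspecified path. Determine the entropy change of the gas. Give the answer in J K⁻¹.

ΔS = -0.657 J/K

ΔS = nC_p ln(T₂/T₁) − nR ln(P₂/P₁), with C_p = 7R/2 = 29.1 J mol⁻¹ K⁻¹ for a diatomic ideal gas.
ΔS = 0.45 × [29.1 × ln(951/624) − 8.314 × ln(300/57.6)] = -0.657 J/K.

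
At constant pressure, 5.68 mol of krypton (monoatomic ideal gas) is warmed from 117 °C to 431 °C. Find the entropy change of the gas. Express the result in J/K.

In kelvin: T₁ = 390.15 K, T₂ = 704.15 K. At constant pressure, ΔS = nC_p ln(T₂/T₁) with C_p = 5R/2 = 20.79 J mol⁻¹ K⁻¹.
ΔS = 5.68 × 20.79 × ln(704.15/390.15) = 69.7 J/K.

ΔS = 69.7 J/K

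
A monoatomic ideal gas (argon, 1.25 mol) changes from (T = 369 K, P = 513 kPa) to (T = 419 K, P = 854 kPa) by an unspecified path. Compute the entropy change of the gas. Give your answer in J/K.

ΔS = -2 J/K

ΔS = nC_p ln(T₂/T₁) − nR ln(P₂/P₁), with C_p = 5R/2 = 20.79 J mol⁻¹ K⁻¹ for a monoatomic ideal gas.
ΔS = 1.25 × [20.79 × ln(419/369) − 8.314 × ln(854/513)] = -2 J/K.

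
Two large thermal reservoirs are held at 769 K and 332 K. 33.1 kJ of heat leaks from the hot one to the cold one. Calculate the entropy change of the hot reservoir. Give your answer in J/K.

ΔS_hot = -43 J/K

The hot reservoir loses heat Q, so ΔS_hot = −Q/T_H = −33100/769 = -43 J/K.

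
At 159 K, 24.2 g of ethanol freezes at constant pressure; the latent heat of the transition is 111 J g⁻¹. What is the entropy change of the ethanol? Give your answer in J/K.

ΔS = -16.9 J/K

Heat released by the substance: Q = −mL = −24.2 × 111 = −2686.2 J.
At constant T, ΔS = Q_rev/T = −2686.2 / 159 = -16.9 J/K.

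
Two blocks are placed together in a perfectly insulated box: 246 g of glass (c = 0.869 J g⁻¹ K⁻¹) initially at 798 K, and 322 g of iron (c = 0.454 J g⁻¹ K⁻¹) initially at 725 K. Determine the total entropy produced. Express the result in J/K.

Energy balance: T_f = (m₁c₁T₁ + m₂c₂T₂)/(m₁c₁ + m₂c₂) = 768.35 K.
ΔS₁ = m₁c₁ ln(T_f/T₁) = 213.774 × ln(768.35/798) = -8.093 J/K.
ΔS₂ = m₂c₂ ln(T_f/T₂) = 146.188 × ln(768.35/725) = 8.49 J/K.
ΔS_total = -8.093 + 8.49 = 0.397 J/K.

ΔS_total = 0.397 J/K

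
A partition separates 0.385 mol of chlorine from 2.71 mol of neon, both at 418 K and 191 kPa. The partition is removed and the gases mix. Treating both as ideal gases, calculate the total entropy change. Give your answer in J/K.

Mole fractions: x_A = 0.385/3.09 = 0.124, x_B = 0.876.
ΔS_mix = −R(n_A ln x_A + n_B ln x_B) = −8.314 × (0.385 ln 0.124 + 2.71 ln 0.876) = 9.66 J/K.

ΔS_mix = 9.66 J/K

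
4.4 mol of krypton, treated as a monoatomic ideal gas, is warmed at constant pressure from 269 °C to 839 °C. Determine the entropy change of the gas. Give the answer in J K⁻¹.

In kelvin: T₁ = 542.15 K, T₂ = 1112.15 K. At constant pressure, ΔS = nC_p ln(T₂/T₁) with C_p = 5R/2 = 20.79 J mol⁻¹ K⁻¹.
ΔS = 4.4 × 20.79 × ln(1112.15/542.15) = 65.7 J/K.

ΔS = 65.7 J/K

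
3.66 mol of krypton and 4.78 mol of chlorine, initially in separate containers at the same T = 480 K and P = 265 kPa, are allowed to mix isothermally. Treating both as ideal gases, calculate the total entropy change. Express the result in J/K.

Mole fractions: x_A = 3.66/8.44 = 0.434, x_B = 0.566.
ΔS_mix = −R(n_A ln x_A + n_B ln x_B) = −8.314 × (3.66 ln 0.434 + 4.78 ln 0.566) = 48 J/K.

ΔS_mix = 48 J/K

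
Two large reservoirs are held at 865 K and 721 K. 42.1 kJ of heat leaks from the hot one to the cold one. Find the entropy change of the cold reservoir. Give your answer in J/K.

The cold reservoir gains heat Q, so ΔS_cold = +Q/T_C = 42100/721 = 58.4 J/K.

ΔS_cold = 58.4 J/K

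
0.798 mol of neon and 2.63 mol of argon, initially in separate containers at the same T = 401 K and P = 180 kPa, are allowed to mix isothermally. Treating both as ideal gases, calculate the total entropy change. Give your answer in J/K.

ΔS_mix = 15.5 J/K

Mole fractions: x_A = 0.798/3.43 = 0.233, x_B = 0.767.
ΔS_mix = −R(n_A ln x_A + n_B ln x_B) = −8.314 × (0.798 ln 0.233 + 2.63 ln 0.767) = 15.5 J/K.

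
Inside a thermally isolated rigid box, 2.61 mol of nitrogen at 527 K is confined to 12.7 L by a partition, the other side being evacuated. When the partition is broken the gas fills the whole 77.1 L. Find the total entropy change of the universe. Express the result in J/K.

ΔS_universe = 39.1 J/K

No heat is exchanged and no work is done, so the ideal-gas temperature stays constant.
Entropy is a state function; using a reversible isothermal path, ΔS_gas = nR ln(V₂/V₁) = 2.61 × 8.314 × ln(77.1/12.7) = 39.1 J/K.
The insulated surroundings exchange no heat, so ΔS_surr = 0 and ΔS_universe = ΔS_gas.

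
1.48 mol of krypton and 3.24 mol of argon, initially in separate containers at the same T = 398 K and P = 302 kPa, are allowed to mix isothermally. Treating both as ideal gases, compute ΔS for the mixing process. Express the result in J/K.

ΔS_mix = 24.4 J/K

Mole fractions: x_A = 1.48/4.72 = 0.314, x_B = 0.686.
ΔS_mix = −R(n_A ln x_A + n_B ln x_B) = −8.314 × (1.48 ln 0.314 + 3.24 ln 0.686) = 24.4 J/K.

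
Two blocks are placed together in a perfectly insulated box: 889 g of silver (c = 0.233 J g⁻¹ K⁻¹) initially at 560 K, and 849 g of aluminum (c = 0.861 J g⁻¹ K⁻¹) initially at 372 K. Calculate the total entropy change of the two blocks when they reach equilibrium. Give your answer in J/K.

ΔS_total = 14.5 J/K

Energy balance: T_f = (m₁c₁T₁ + m₂c₂T₂)/(m₁c₁ + m₂c₂) = 413.51 K.
ΔS₁ = m₁c₁ ln(T_f/T₁) = 207.137 × ln(413.51/560) = -62.82 J/K.
ΔS₂ = m₂c₂ ln(T_f/T₂) = 730.989 × ln(413.51/372) = 77.33 J/K.
ΔS_total = -62.82 + 77.33 = 14.5 J/K.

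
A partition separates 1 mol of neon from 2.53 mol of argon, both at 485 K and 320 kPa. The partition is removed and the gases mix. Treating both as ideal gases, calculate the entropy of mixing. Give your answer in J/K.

Mole fractions: x_A = 1/3.53 = 0.283, x_B = 0.717.
ΔS_mix = −R(n_A ln x_A + n_B ln x_B) = −8.314 × (1 ln 0.283 + 2.53 ln 0.717) = 17.5 J/K.

ΔS_mix = 17.5 J/K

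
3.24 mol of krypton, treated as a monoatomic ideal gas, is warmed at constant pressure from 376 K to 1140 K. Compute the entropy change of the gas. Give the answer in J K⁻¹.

At constant pressure, ΔS = nC_p ln(T₂/T₁) with C_p = 5R/2 = 20.79 J mol⁻¹ K⁻¹.
ΔS = 3.24 × 20.79 × ln(1140/376) = 74.7 J/K.

ΔS = 74.7 J/K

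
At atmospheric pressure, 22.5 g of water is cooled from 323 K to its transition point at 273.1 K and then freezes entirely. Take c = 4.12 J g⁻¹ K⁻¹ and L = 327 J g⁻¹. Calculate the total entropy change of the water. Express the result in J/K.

Cooling step: ΔS₁ = m c ln(T_tr/T_i) = 22.5 × 4.12 × ln(273.1/323) = -15.56 J/K.
Phase change: ΔS₂ = −mL/T_tr = −22.5 × 327 / 273.1 = -26.94 J/K.
ΔS_total = (-15.56) + (-26.94) = -42.5 J/K.

ΔS = -42.5 J/K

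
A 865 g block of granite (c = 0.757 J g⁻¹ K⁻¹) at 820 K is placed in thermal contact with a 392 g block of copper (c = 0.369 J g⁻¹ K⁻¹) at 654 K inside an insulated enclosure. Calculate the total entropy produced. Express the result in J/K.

ΔS_total = 2.89 J/K

Energy balance: T_f = (m₁c₁T₁ + m₂c₂T₂)/(m₁c₁ + m₂c₂) = 789.97 K.
ΔS₁ = m₁c₁ ln(T_f/T₁) = 654.805 × ln(789.97/820) = -24.43 J/K.
ΔS₂ = m₂c₂ ln(T_f/T₂) = 144.648 × ln(789.97/654) = 27.32 J/K.
ΔS_total = -24.43 + 27.32 = 2.89 J/K.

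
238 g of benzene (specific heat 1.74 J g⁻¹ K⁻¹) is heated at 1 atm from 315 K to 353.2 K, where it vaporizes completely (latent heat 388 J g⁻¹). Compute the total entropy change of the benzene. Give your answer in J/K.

ΔS = 309 J/K

Warming step: ΔS₁ = m c ln(T_tr/T_i) = 238 × 1.74 × ln(353.2/315) = 47.4 J/K.
Phase change: ΔS₂ = +mL/T_tr = 238 × 388 / 353.2 = 261.4 J/K.
ΔS_total = (47.4) + (261.4) = 309 J/K.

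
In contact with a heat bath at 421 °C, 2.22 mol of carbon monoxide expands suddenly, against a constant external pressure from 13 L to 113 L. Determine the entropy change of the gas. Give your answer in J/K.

ΔS_gas = 39.9 J/K

Entropy is a state function, so ΔS_gas depends only on the end states.
For an isothermal ideal gas ΔS_gas = nR ln(V₂/V₁) = 2.22 × 8.314 × ln(113/13) = 39.9 J/K.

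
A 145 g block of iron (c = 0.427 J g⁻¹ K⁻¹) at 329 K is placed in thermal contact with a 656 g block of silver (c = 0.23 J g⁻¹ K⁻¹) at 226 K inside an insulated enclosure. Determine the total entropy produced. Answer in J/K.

Energy balance: T_f = (m₁c₁T₁ + m₂c₂T₂)/(m₁c₁ + m₂c₂) = 255.97 K.
ΔS₁ = m₁c₁ ln(T_f/T₁) = 61.915 × ln(255.97/329) = -15.54 J/K.
ΔS₂ = m₂c₂ ln(T_f/T₂) = 150.88 × ln(255.97/226) = 18.79 J/K.
ΔS_total = -15.54 + 18.79 = 3.25 J/K.

ΔS_total = 3.25 J/K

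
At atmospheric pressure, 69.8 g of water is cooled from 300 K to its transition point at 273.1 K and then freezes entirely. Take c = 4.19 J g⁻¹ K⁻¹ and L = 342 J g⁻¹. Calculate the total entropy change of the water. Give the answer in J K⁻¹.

Cooling step: ΔS₁ = m c ln(T_tr/T_i) = 69.8 × 4.19 × ln(273.1/300) = -27.48 J/K.
Phase change: ΔS₂ = −mL/T_tr = −69.8 × 342 / 273.1 = -87.41 J/K.
ΔS_total = (-27.48) + (-87.41) = -115 J/K.

ΔS = -115 J/K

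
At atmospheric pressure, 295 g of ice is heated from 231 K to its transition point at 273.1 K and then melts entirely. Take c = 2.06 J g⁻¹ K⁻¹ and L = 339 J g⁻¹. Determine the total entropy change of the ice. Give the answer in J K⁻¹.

ΔS = 468 J/K

Warming step: ΔS₁ = m c ln(T_tr/T_i) = 295 × 2.06 × ln(273.1/231) = 101.7 J/K.
Phase change: ΔS₂ = +mL/T_tr = 295 × 339 / 273.1 = 366.2 J/K.
ΔS_total = (101.7) + (366.2) = 468 J/K.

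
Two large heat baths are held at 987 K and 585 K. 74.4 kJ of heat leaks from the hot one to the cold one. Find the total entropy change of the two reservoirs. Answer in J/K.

ΔS_total = 51.8 J/K

ΔS_hot = −Q/T_H = −74400/987 = -75.38 J/K and ΔS_cold = +Q/T_C = 74400/585 = 127.2 J/K.
ΔS_total = -75.38 + 127.2 = 51.8 J/K, positive as the second law requires.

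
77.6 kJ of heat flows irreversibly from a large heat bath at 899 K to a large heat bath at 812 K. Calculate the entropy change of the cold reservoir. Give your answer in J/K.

ΔS_cold = 95.6 J/K

The cold reservoir gains heat Q, so ΔS_cold = +Q/T_C = 77600/812 = 95.6 J/K.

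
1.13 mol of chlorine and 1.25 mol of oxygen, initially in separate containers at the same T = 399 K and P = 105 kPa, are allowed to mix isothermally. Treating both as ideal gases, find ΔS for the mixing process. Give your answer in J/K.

Mole fractions: x_A = 1.13/2.38 = 0.475, x_B = 0.525.
ΔS_mix = −R(n_A ln x_A + n_B ln x_B) = −8.314 × (1.13 ln 0.475 + 1.25 ln 0.525) = 13.7 J/K.

ΔS_mix = 13.7 J/K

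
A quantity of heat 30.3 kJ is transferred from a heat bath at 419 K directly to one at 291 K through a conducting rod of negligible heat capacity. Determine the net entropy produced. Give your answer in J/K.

ΔS_total = 31.8 J/K

ΔS_hot = −Q/T_H = −30300/419 = -72.32 J/K and ΔS_cold = +Q/T_C = 30300/291 = 104.1 J/K.
ΔS_total = -72.32 + 104.1 = 31.8 J/K, positive as the second law requires.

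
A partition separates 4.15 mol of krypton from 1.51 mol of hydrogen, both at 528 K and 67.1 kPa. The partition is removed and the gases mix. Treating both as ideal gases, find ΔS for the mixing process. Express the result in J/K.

Mole fractions: x_A = 4.15/5.66 = 0.733, x_B = 0.267.
ΔS_mix = −R(n_A ln x_A + n_B ln x_B) = −8.314 × (4.15 ln 0.733 + 1.51 ln 0.267) = 27.3 J/K.

ΔS_mix = 27.3 J/K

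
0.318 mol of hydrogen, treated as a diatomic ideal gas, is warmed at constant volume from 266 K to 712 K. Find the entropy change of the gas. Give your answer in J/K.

ΔS = 6.51 J/K

At constant volume, ΔS = nC_V ln(T₂/T₁) with C_V = 5R/2 = 20.79 J mol⁻¹ K⁻¹.
ΔS = 0.318 × 20.79 × ln(712/266) = 6.51 J/K.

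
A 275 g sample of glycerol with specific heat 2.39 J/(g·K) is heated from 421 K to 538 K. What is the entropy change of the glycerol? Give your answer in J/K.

ΔS = 161 J/K

ΔS = ∫dQ_rev/T = m c ln(T₂/T₁) = 275 × 2.39 × ln(538/421) = 161 J/K.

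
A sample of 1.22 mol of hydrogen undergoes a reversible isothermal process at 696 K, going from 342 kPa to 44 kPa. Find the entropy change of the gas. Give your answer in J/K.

For an isothermal ideal gas ΔS_gas = nR ln(P₁/P₂) = 1.22 × 8.314 × ln(342/44) = 20.8 J/K.

ΔS_gas = 20.8 J/K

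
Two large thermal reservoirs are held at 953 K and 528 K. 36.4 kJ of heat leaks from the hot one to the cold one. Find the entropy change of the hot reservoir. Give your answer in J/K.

ΔS_hot = -38.2 J/K

The hot reservoir loses heat Q, so ΔS_hot = −Q/T_H = −36400/953 = -38.2 J/K.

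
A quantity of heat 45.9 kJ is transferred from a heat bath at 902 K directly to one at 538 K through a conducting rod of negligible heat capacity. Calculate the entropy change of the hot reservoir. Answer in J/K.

ΔS_hot = -50.9 J/K

The hot reservoir loses heat Q, so ΔS_hot = −Q/T_H = −45900/902 = -50.9 J/K.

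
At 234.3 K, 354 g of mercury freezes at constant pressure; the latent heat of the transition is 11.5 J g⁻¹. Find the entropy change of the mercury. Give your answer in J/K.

Heat released by the substance: Q = −mL = −354 × 11.5 = −4071 J.
At constant T, ΔS = Q_rev/T = −4071 / 234.3 = -17.4 J/K.

ΔS = -17.4 J/K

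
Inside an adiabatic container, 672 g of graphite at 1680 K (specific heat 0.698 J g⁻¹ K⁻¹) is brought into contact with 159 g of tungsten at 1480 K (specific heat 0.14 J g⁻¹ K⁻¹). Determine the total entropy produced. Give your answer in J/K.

Energy balance: T_f = (m₁c₁T₁ + m₂c₂T₂)/(m₁c₁ + m₂c₂) = 1670.9 K.
ΔS₁ = m₁c₁ ln(T_f/T₁) = 469.056 × ln(1670.9/1680) = -2.537 J/K.
ΔS₂ = m₂c₂ ln(T_f/T₂) = 22.26 × ln(1670.9/1480) = 2.701 J/K.
ΔS_total = -2.537 + 2.701 = 0.164 J/K.

ΔS_total = 0.164 J/K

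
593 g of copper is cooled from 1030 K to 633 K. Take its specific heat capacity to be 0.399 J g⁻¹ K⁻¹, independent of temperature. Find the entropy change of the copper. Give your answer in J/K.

ΔS = ∫dQ_rev/T = m c ln(T₂/T₁) = 593 × 0.399 × ln(633/1030) = -115 J/K.

ΔS = -115 J/K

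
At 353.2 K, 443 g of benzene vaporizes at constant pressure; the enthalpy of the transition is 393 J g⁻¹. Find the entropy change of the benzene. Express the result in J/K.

ΔS = 493 J/K

Heat absorbed by the substance: Q = mL = 443 × 393 = 174099 J.
At constant T, ΔS = Q_rev/T = 174099 / 353.2 = 493 J/K.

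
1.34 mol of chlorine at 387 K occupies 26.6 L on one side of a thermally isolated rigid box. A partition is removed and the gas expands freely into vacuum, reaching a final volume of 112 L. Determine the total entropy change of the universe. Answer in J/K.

For an ideal gas in free expansion Q = 0 and W = 0, so T is unchanged.
Entropy is a state function; using a reversible isothermal path, ΔS_gas = nR ln(V₂/V₁) = 1.34 × 8.314 × ln(112/26.6) = 16 J/K.
The insulated surroundings exchange no heat, so ΔS_surr = 0 and ΔS_universe = ΔS_gas.

ΔS_universe = 16 J/K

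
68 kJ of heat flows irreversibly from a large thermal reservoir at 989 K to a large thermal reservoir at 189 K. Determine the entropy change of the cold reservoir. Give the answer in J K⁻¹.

The cold reservoir gains heat Q, so ΔS_cold = +Q/T_C = 68000/189 = 360 J/K.

ΔS_cold = 360 J/K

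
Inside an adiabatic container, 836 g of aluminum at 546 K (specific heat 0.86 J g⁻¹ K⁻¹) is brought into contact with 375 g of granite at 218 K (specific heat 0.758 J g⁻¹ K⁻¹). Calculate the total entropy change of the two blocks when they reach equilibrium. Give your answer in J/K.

Energy balance: T_f = (m₁c₁T₁ + m₂c₂T₂)/(m₁c₁ + m₂c₂) = 453.06 K.
ΔS₁ = m₁c₁ ln(T_f/T₁) = 718.96 × ln(453.06/546) = -134.1 J/K.
ΔS₂ = m₂c₂ ln(T_f/T₂) = 284.25 × ln(453.06/218) = 207.9 J/K.
ΔS_total = -134.1 + 207.9 = 73.8 J/K.

ΔS_total = 73.8 J/K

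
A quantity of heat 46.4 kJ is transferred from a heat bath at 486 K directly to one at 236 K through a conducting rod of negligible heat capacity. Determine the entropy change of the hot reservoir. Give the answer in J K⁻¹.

The hot reservoir loses heat Q, so ΔS_hot = −Q/T_H = −46400/486 = -95.5 J/K.

ΔS_hot = -95.5 J/K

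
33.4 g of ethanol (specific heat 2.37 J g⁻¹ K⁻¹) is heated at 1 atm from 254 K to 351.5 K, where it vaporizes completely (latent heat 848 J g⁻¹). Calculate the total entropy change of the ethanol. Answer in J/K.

ΔS = 106 J/K

Warming step: ΔS₁ = m c ln(T_tr/T_i) = 33.4 × 2.37 × ln(351.5/254) = 25.72 J/K.
Phase change: ΔS₂ = +mL/T_tr = 33.4 × 848 / 351.5 = 80.58 J/K.
ΔS_total = (25.72) + (80.58) = 106 J/K.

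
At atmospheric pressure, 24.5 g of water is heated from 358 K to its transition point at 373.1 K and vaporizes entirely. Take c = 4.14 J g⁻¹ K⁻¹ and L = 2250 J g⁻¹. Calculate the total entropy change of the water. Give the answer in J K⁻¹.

ΔS = 152 J/K

Warming step: ΔS₁ = m c ln(T_tr/T_i) = 24.5 × 4.14 × ln(373.1/358) = 4.19 J/K.
Phase change: ΔS₂ = +mL/T_tr = 24.5 × 2250 / 373.1 = 147.7 J/K.
ΔS_total = (4.19) + (147.7) = 152 J/K.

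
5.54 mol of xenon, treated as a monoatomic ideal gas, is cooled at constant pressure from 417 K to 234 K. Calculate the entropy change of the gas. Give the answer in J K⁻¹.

ΔS = -66.5 J/K

At constant pressure, ΔS = nC_p ln(T₂/T₁) with C_p = 5R/2 = 20.79 J mol⁻¹ K⁻¹.
ΔS = 5.54 × 20.79 × ln(234/417) = -66.5 J/K.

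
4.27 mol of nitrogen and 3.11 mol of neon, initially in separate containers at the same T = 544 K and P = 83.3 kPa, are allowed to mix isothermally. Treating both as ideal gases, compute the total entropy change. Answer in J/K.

ΔS_mix = 41.8 J/K

Mole fractions: x_A = 4.27/7.38 = 0.579, x_B = 0.421.
ΔS_mix = −R(n_A ln x_A + n_B ln x_B) = −8.314 × (4.27 ln 0.579 + 3.11 ln 0.421) = 41.8 J/K.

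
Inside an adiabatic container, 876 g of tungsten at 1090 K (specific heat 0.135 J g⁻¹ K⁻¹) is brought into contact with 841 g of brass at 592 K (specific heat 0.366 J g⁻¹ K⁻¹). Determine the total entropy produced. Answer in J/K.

Energy balance: T_f = (m₁c₁T₁ + m₂c₂T₂)/(m₁c₁ + m₂c₂) = 730.23 K.
ΔS₁ = m₁c₁ ln(T_f/T₁) = 118.26 × ln(730.23/1090) = -47.37 J/K.
ΔS₂ = m₂c₂ ln(T_f/T₂) = 307.806 × ln(730.23/592) = 64.59 J/K.
ΔS_total = -47.37 + 64.59 = 17.2 J/K.

ΔS_total = 17.2 J/K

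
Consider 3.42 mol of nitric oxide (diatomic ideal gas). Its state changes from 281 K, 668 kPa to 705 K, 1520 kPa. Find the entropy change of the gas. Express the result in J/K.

ΔS = 68.2 J/K

ΔS = nC_p ln(T₂/T₁) − nR ln(P₂/P₁), with C_p = 7R/2 = 29.1 J mol⁻¹ K⁻¹ for a diatomic ideal gas.
ΔS = 3.42 × [29.1 × ln(705/281) − 8.314 × ln(1520/668)] = 68.2 J/K.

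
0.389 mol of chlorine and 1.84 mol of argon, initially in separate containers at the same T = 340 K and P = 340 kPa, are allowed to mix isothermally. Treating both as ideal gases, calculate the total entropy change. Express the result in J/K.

Mole fractions: x_A = 0.389/2.23 = 0.175, x_B = 0.825.
ΔS_mix = −R(n_A ln x_A + n_B ln x_B) = −8.314 × (0.389 ln 0.175 + 1.84 ln 0.825) = 8.58 J/K.

ΔS_mix = 8.58 J/K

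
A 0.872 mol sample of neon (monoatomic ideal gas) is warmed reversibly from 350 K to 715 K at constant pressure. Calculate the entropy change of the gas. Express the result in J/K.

At constant pressure, ΔS = nC_p ln(T₂/T₁) with C_p = 5R/2 = 20.79 J mol⁻¹ K⁻¹.
ΔS = 0.872 × 20.79 × ln(715/350) = 12.9 J/K.

ΔS = 12.9 J/K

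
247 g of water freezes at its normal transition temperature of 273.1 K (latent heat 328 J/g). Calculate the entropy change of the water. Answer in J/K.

Heat released by the substance: Q = −mL = −247 × 328 = −81016 J.
At constant T, ΔS = Q_rev/T = −81016 / 273.1 = -297 J/K.

ΔS = -297 J/K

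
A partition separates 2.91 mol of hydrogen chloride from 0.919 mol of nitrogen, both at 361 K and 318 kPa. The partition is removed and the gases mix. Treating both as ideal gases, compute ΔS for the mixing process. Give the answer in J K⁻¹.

ΔS_mix = 17.5 J/K

Mole fractions: x_A = 2.91/3.83 = 0.76, x_B = 0.24.
ΔS_mix = −R(n_A ln x_A + n_B ln x_B) = −8.314 × (2.91 ln 0.76 + 0.919 ln 0.24) = 17.5 J/K.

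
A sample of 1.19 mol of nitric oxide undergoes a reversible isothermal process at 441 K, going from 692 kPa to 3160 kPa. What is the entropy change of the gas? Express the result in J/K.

ΔS_gas = -15 J/K

For an isothermal ideal gas ΔS_gas = nR ln(P₁/P₂) = 1.19 × 8.314 × ln(692/3160) = -15 J/K.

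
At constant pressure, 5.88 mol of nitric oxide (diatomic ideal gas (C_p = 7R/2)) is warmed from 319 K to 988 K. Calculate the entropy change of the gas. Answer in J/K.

At constant pressure, ΔS = nC_p ln(T₂/T₁) with C_p = 7R/2 = 29.1 J mol⁻¹ K⁻¹.
ΔS = 5.88 × 29.1 × ln(988/319) = 193 J/K.

ΔS = 193 J/K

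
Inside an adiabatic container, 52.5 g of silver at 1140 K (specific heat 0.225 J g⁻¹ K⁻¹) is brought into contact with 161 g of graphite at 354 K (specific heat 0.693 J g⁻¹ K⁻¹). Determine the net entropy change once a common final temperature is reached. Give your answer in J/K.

Energy balance: T_f = (m₁c₁T₁ + m₂c₂T₂)/(m₁c₁ + m₂c₂) = 429.25 K.
ΔS₁ = m₁c₁ ln(T_f/T₁) = 11.8125 × ln(429.25/1140) = -11.538 J/K.
ΔS₂ = m₂c₂ ln(T_f/T₂) = 111.573 × ln(429.25/354) = 21.505 J/K.
ΔS_total = -11.538 + 21.505 = 9.97 J/K.

ΔS_total = 9.97 J/K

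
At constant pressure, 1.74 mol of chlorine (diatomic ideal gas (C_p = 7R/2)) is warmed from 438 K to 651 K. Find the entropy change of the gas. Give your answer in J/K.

At constant pressure, ΔS = nC_p ln(T₂/T₁) with C_p = 7R/2 = 29.1 J mol⁻¹ K⁻¹.
ΔS = 1.74 × 29.1 × ln(651/438) = 20.1 J/K.

ΔS = 20.1 J/K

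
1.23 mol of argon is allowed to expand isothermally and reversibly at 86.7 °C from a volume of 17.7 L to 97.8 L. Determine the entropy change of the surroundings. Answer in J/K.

ΔS_surr = -17.5 J/K

For an isothermal ideal gas ΔS_gas = nR ln(V₂/V₁) = 1.23 × 8.314 × ln(97.8/17.7) = 17.5 J/K.
The process is reversible, so ΔS_surr = −ΔS_gas = -17.5 J/K and ΔS_universe = 0.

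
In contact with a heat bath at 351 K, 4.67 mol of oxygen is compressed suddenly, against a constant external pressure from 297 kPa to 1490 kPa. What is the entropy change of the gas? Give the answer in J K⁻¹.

ΔS_gas = -62.6 J/K

Entropy is a state function, so ΔS_gas depends only on the end states.
For an isothermal ideal gas ΔS_gas = nR ln(P₁/P₂) = 4.67 × 8.314 × ln(297/1490) = -62.6 J/K.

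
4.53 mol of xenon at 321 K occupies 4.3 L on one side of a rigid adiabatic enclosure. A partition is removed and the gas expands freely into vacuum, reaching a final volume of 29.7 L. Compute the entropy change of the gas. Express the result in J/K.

For an ideal gas in free expansion Q = 0 and W = 0, so T is unchanged.
Entropy is a state function; using a reversible isothermal path, ΔS_gas = nR ln(V₂/V₁) = 4.53 × 8.314 × ln(29.7/4.3) = 72.8 J/K.

ΔS_gas = 72.8 J/K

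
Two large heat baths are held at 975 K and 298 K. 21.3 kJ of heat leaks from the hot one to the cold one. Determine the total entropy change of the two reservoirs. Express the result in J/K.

ΔS_total = 49.6 J/K

ΔS_hot = −Q/T_H = −21300/975 = -21.85 J/K and ΔS_cold = +Q/T_C = 21300/298 = 71.48 J/K.
ΔS_total = -21.85 + 71.48 = 49.6 J/K, positive as the second law requires.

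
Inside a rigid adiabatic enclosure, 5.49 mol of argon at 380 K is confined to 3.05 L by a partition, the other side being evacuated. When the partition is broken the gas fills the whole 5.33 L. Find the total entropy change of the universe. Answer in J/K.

For an ideal gas in free expansion Q = 0 and W = 0, so T is unchanged.
Entropy is a state function; using a reversible isothermal path, ΔS_gas = nR ln(V₂/V₁) = 5.49 × 8.314 × ln(5.33/3.05) = 25.5 J/K.
The insulated surroundings exchange no heat, so ΔS_surr = 0 and ΔS_universe = ΔS_gas.

ΔS_universe = 25.5 J/K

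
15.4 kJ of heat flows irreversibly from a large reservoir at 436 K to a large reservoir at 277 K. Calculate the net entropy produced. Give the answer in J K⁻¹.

ΔS_hot = −Q/T_H = −15400/436 = -35.32 J/K and ΔS_cold = +Q/T_C = 15400/277 = 55.6 J/K.
ΔS_total = -35.32 + 55.6 = 20.3 J/K, positive as the second law requires.

ΔS_total = 20.3 J/K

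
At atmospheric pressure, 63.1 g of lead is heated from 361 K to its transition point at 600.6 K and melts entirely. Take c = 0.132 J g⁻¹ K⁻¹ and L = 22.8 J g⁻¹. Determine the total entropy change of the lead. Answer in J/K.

Warming step: ΔS₁ = m c ln(T_tr/T_i) = 63.1 × 0.132 × ln(600.6/361) = 4.24 J/K.
Phase change: ΔS₂ = +mL/T_tr = 63.1 × 22.8 / 600.6 = 2.3954 J/K.
ΔS_total = (4.24) + (2.3954) = 6.64 J/K.

ΔS = 6.64 J/K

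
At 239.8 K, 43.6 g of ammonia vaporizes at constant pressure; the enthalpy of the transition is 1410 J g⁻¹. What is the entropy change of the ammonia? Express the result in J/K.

Heat absorbed by the substance: Q = mL = 43.6 × 1410 = 61476 J.
At constant T, ΔS = Q_rev/T = 61476 / 239.8 = 256 J/K.

ΔS = 256 J/K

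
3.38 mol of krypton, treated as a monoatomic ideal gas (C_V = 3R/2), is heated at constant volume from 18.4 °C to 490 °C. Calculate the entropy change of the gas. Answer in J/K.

ΔS = 40.6 J/K

In kelvin: T₁ = 291.55 K, T₂ = 763.15 K. At constant volume, ΔS = nC_V ln(T₂/T₁) with C_V = 3R/2 = 12.47 J mol⁻¹ K⁻¹.
ΔS = 3.38 × 12.47 × ln(763.15/291.55) = 40.6 J/K.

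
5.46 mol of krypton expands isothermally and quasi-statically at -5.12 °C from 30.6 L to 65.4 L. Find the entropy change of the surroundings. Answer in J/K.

For an isothermal ideal gas ΔS_gas = nR ln(V₂/V₁) = 5.46 × 8.314 × ln(65.4/30.6) = 34.5 J/K.
The process is reversible, so ΔS_surr = −ΔS_gas = -34.5 J/K and ΔS_universe = 0.

ΔS_surr = -34.5 J/K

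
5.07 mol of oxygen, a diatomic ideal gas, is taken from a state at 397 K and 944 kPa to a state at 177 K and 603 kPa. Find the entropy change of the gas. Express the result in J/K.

ΔS = -100 J/K

ΔS = nC_p ln(T₂/T₁) − nR ln(P₂/P₁), with C_p = 7R/2 = 29.1 J mol⁻¹ K⁻¹ for a diatomic ideal gas.
ΔS = 5.07 × [29.1 × ln(177/397) − 8.314 × ln(603/944)] = -100 J/K.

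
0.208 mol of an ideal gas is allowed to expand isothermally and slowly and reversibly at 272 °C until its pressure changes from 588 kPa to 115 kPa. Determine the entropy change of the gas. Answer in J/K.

For an isothermal ideal gas ΔS_gas = nR ln(P₁/P₂) = 0.208 × 8.314 × ln(588/115) = 2.82 J/K.

ΔS_gas = 2.82 J/K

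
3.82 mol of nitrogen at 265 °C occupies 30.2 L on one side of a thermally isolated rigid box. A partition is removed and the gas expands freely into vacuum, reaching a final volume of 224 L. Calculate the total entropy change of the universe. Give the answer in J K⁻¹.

No heat is exchanged and no work is done, so the ideal-gas temperature stays constant.
Entropy is a state function; using a reversible isothermal path, ΔS_gas = nR ln(V₂/V₁) = 3.82 × 8.314 × ln(224/30.2) = 63.6 J/K.
The insulated surroundings exchange no heat, so ΔS_surr = 0 and ΔS_universe = ΔS_gas.

ΔS_universe = 63.6 J/K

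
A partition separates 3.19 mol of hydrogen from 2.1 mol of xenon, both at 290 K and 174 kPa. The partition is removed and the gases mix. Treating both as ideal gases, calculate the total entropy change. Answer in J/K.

Mole fractions: x_A = 3.19/5.29 = 0.603, x_B = 0.397.
ΔS_mix = −R(n_A ln x_A + n_B ln x_B) = −8.314 × (3.19 ln 0.603 + 2.1 ln 0.397) = 29.5 J/K.

ΔS_mix = 29.5 J/K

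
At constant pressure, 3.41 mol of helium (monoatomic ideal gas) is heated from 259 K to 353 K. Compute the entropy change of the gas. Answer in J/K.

ΔS = 21.9 J/K

At constant pressure, ΔS = nC_p ln(T₂/T₁) with C_p = 5R/2 = 20.79 J mol⁻¹ K⁻¹.
ΔS = 3.41 × 20.79 × ln(353/259) = 21.9 J/K.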